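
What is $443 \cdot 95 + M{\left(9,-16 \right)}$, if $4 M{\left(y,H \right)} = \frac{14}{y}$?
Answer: $\frac{757537}{18} \approx 42085.0$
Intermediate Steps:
$M{\left(y,H \right)} = \frac{7}{2 y}$ ($M{\left(y,H \right)} = \frac{14 \frac{1}{y}}{4} = \frac{7}{2 y}$)
$443 \cdot 95 + M{\left(9,-16 \right)} = 443 \cdot 95 + \frac{7}{2 \cdot 9} = 42085 + \frac{7}{2} \cdot \frac{1}{9} = 42085 + \frac{7}{18} = \frac{757537}{18}$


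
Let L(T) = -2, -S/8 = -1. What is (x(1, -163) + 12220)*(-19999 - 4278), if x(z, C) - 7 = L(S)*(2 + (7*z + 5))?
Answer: -296155123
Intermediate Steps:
S = 8 (S = -8*(-1) = 8)
x(z, C) = -7 - 14*z (x(z, C) = 7 - 2*(2 + (7*z + 5)) = 7 - 2*(2 + (5 + 7*z)) = 7 - 2*(7 + 7*z) = 7 + (-14 - 14*z) = -7 - 14*z)
(x(1, -163) + 12220)*(-19999 - 4278) = ((-7 - 14*1) + 12220)*(-19999 - 4278) = ((-7 - 14) + 12220)*(-24277) = (-21 + 12220)*(-24277) = 12199*(-24277) = -296155123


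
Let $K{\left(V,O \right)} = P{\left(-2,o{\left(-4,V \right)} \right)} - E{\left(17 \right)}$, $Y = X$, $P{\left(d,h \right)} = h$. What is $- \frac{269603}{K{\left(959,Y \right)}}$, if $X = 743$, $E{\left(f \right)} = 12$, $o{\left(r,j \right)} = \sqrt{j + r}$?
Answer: $- \frac{3235236}{811} - \frac{269603 \sqrt{955}}{811} \approx -14262.0$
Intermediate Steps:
$Y = 743$
$K{\left(V,O \right)} = -12 + \sqrt{-4 + V}$ ($K{\left(V,O \right)} = \sqrt{V - 4} - 12 = \sqrt{-4 + V} - 12 = -12 + \sqrt{-4 + V}$)
$- \frac{269603}{K{\left(959,Y \right)}} = - \frac{269603}{-12 + \sqrt{-4 + 959}} = - \frac{269603}{-12 + \sqrt{955}}$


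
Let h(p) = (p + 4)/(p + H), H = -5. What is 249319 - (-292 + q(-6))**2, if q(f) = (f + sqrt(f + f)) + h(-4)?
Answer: 160527 + 1192*I*sqrt(3) ≈ 1.6053e+5 + 2064.6*I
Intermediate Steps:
h(p) = (4 + p)/(-5 + p) (h(p) = (p + 4)/(p - 5) = (4 + p)/(-5 + p))
q(f) = f + sqrt(2)*sqrt(f) (q(f) = (f + sqrt(f + f)) + (4 - 4)/(-5 - 4) = (f + sqrt(2*f)) + 0/(-9) = (f + sqrt(2)*sqrt(f)) - 1/9*0 = (f + sqrt(2)*sqrt(f)) + 0 = f + sqrt(2)*sqrt(f))
249319 - (-292 + q(-6))**2 = 249319 - (-292 + (-6 + sqrt(2)*sqrt(-6)))**2 = 249319 - (-292 + (-6 + sqrt(2)*(I*sqrt(6))))**2 = 249319 - (-292 + (-6 + 2*I*sqrt(3)))**2 = 249319 - (-298 + 2*I*sqrt(3))**2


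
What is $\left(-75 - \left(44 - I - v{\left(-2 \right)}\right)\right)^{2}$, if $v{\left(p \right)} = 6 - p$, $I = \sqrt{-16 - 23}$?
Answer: $\left(111 - i \sqrt{39}\right)^{2} \approx 12282.0 - 1386.4 i$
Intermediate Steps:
$I = i \sqrt{39}$ ($I = \sqrt{-39} = i \sqrt{39} \approx 6.245 i$)
$\left(-75 - \left(44 - I - v{\left(-2 \right)}\right)\right)^{2} = \left(-75 - \left(36 - i \sqrt{39}\right)\right)^{2} = \left(-111 + i \sqrt{39}\right)^{2}$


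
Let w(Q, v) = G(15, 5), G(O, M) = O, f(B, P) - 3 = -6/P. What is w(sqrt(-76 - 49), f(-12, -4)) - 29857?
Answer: -29842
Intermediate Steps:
f(B, P) = 3 - 6/P
w(Q, v) = 15
w(sqrt(-76 - 49), f(-12, -4)) - 29857 = 15 - 29857 = -29842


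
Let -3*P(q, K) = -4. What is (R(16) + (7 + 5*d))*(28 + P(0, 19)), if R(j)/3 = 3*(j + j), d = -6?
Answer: 23320/3 ≈ 7773.3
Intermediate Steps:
P(q, K) = 4/3 (P(q, K) = -⅓*(-4) = 4/3)
R(j) = 18*j (R(j) = 3*(3*(j + j)) = 3*(3*(2*j)) = 3*(6*j) = 18*j)
(R(16) + (7 + 5*d))*(28 + P(0, 19)) = (18*16 + (7 + 5*(-6)))*(28 + 4/3) = (288 + (7 - 30))*(88/3) = (288 - 23)*(88/3) = 265*(88/3) = 23320/3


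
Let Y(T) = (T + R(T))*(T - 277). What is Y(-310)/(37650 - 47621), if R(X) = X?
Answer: -363940/9971 ≈ -36.500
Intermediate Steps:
Y(T) = 2*T*(-277 + T) (Y(T) = (T + T)*(T - 277) = (2*T)*(-277 + T) = 2*T*(-277 + T))
Y(-310)/(37650 - 47621) = (2*(-310)*(-277 - 310))/(37650 - 47621) = (2*(-310)*(-587))/(-9971) = 363940*(-1/9971) = -363940/9971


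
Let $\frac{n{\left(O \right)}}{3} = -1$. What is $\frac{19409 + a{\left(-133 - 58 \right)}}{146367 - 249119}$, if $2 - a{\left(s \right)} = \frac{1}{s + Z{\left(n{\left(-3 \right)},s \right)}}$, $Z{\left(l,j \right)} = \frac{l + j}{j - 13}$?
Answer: $- \frac{376282337}{1991847520} \approx -0.18891$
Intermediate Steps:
$n{\left(O \right)} = -3$ ($n{\left(O \right)} = 3 \left(-1\right) = -3$)
$Z{\left(l,j \right)} = \frac{j + l}{-13 + j}$
$a{\left(s \right)} = 2 - \frac{1}{s + \frac{-3 + s}{-13 + s}}$ ($a{\left(s \right)} = 2 - \frac{1}{s + \frac{s - 3}{-13 + s}} = 2 - \frac{1}{s + \frac{-3 + s}{-13 + s}}$)
$\frac{19409 + a{\left(-133 - 58 \right)}}{146367 - 249119} = \frac{19409 + \frac{7 - 25 \left(-133 - 58\right) + 2 \left(-133 - 58\right)^{2}}{-3 + \left(-133 - 58\right)^{2} - 12 \left(-133 - 58\right)}}{146367 - 249119} = \frac{19409 + \frac{7 - -4775 + 2 \left(-191\right)^{2}}{-3 + \left(-191\right)^{2} - -2292}}{-102752} = \left(19409 + \frac{7 + 4775 + 2 \cdot 36481}{-3 + 36481 + 2292}\right) \left(- \frac{1}{102752}\right) = \left(19409 + \frac{7 + 4775 + 72962}{38770}\right) \left(- \frac{1}{102752}\right) = \left(19409 + \frac{1}{38770} \cdot 77744\right) \left(- \frac{1}{102752}\right) = \left(19409 + \frac{38872}{19385}\right) \left(- \frac{1}{102752}\right) = \frac{376282337}{19385} \left(- \frac{1}{102752}\right) = - \frac{376282337}{1991847520}$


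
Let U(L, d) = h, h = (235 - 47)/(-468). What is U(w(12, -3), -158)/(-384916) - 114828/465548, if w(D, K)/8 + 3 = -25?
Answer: -1292819212415/5241508563564 ≈ -0.24665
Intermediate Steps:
w(D, K) = -224 (w(D, K) = -24 + 8*(-25) = -24 - 200 = -224)
h = -47/117 (h = 188*(-1/468) = -47/117 ≈ -0.40171)
U(L, d) = -47/117
U(w(12, -3), -158)/(-384916) - 114828/465548 = -47/117/(-384916) - 114828/465548 = -47/117*(-1/384916) - 114828*1/465548 = 47/45035172 - 28707/116387 = -1292819212415/5241508563564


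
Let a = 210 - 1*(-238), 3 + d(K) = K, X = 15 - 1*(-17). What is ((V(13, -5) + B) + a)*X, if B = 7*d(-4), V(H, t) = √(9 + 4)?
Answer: 12768 + 32*√13 ≈ 12883.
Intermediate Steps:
X = 32 (X = 15 + 17 = 32)
d(K) = -3 + K
V(H, t) = √13
a = 448 (a = 210 + 238 = 448)
B = -49 (B = 7*(-3 - 4) = 7*(-7) = -49)
((V(13, -5) + B) + a)*X = ((√13 - 49) + 448)*32 = ((-49 + √13) + 448)*32 = (399 + √13)*32 = 12768 + 32*√13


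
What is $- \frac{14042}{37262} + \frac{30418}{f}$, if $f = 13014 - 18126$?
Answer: $- \frac{301304555}{47620836} \approx -6.3272$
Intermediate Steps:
$f = -5112$
$- \frac{14042}{37262} + \frac{30418}{f} = - \frac{14042}{37262} + \frac{30418}{-5112} = \left(-14042\right) \frac{1}{37262} + 30418 \left(- \frac{1}{5112}\right) = - \frac{7021}{18631} - \frac{15209}{2556} = - \frac{301304555}{47620836}$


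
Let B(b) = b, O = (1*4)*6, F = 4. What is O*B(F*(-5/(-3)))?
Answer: 160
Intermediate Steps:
O = 24 (O = 4*6 = 24)
O*B(F*(-5/(-3))) = 24*(4*(-5/(-3))) = 24*(4*(-5*(-1/3))) = 24*(4*(5/3)) = 24*(20/3) = 160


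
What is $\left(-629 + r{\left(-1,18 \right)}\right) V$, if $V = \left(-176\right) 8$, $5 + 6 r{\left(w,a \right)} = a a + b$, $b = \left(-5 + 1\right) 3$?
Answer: $\frac{2440768}{3} \approx 8.1359 \cdot 10^{5}$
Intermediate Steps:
$b = -12$ ($b = \left(-4\right) 3 = -12$)
$r{\left(w,a \right)} = - \frac{17}{6} + \frac{a^{2}}{6}$ ($r{\left(w,a \right)} = - \frac{5}{6} + \frac{a a - 12}{6} = - \frac{5}{6} + \frac{a^{2} - 12}{6} = - \frac{5}{6} + \frac{-12 + a^{2}}{6} = - \frac{5}{6} + \left(-2 + \frac{a^{2}}{6}\right) = - \frac{17}{6} + \frac{a^{2}}{6}$)
$V = -1408$
$\left(-629 + r{\left(-1,18 \right)}\right) V = \left(-629 - \left(\frac{17}{6} - \frac{18^{2}}{6}\right)\right) \left(-1408\right) = \left(-629 + \left(- \frac{17}{6} + \frac{1}{6} \cdot 324\right)\right) \left(-1408\right) = \left(-629 + \left(- \frac{17}{6} + 54\right)\right) \left(-1408\right) = \left(-629 + \frac{307}{6}\right) \left(-1408\right) = \left(- \frac{3467}{6}\right) \left(-1408\right) = \frac{2440768}{3}$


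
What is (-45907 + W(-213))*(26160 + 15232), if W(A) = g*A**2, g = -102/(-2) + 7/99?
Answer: 1034068148048/11 ≈ 9.4006e+10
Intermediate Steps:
g = 5056/99 (g = -102*(-1/2) + 7*(1/99) = 51 + 7/99 = 5056/99 ≈ 51.071)
W(A) = 5056*A**2/99
(-45907 + W(-213))*(26160 + 15232) = (-45907 + (5056/99)*(-213)**2)*(26160 + 15232) = (-45907 + (5056/99)*45369)*41392 = (-45907 + 25487296/11)*41392 = (24982319/11)*41392 = 1034068148048/11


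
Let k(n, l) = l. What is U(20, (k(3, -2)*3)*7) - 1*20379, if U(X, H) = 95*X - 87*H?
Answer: -14825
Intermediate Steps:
U(X, H) = -87*H + 95*X
U(20, (k(3, -2)*3)*7) - 1*20379 = (-87*(-2*3)*7 + 95*20) - 1*20379 = (-(-522)*7 + 1900) - 20379 = (-87*(-42) + 1900) - 20379 = (3654 + 1900) - 20379 = 5554 - 20379 = -14825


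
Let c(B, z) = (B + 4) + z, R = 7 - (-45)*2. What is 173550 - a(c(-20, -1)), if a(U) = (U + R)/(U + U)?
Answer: 2950390/17 ≈ 1.7355e+5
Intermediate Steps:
R = 97 (R = 7 - 1*(-90) = 7 + 90 = 97)
c(B, z) = 4 + B + z (c(B, z) = (4 + B) + z = 4 + B + z)
a(U) = (97 + U)/(2*U) (a(U) = (U + 97)/(U + U) = (97 + U)/((2*U)) = (97 + U)*(1/(2*U)) = (97 + U)/(2*U))
173550 - a(c(-20, -1)) = 173550 - (97 + (4 - 20 - 1))/(2*(4 - 20 - 1)) = 173550 - (97 - 17)/(2*(-17)) = 173550 - (-1)*80/(2*17) = 173550 - 1*(-40/17) = 173550 + 40/17 = 2950390/17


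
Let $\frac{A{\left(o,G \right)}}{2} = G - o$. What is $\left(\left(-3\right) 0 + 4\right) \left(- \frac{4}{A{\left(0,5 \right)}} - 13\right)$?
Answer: $- \frac{268}{5} \approx -53.6$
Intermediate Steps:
$A{\left(o,G \right)} = - 2 o + 2 G$ ($A{\left(o,G \right)} = 2 \left(G - o\right) = - 2 o + 2 G$)
$\left(\left(-3\right) 0 + 4\right) \left(- \frac{4}{A{\left(0,5 \right)}} - 13\right) = \left(\left(-3\right) 0 + 4\right) \left(- \frac{4}{\left(-2\right) 0 + 2 \cdot 5} - 13\right) = \left(0 + 4\right) \left(- \frac{4}{0 + 10} - 13\right) = 4 \left(- \frac{4}{10} - 13\right) = 4 \left(\left(-4\right) \frac{1}{10} - 13\right) = 4 \left(- \frac{2}{5} - 13\right) = 4 \left(- \frac{67}{5}\right) = - \frac{268}{5}$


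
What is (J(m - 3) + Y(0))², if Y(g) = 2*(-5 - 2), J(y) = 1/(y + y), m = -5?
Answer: 50625/256 ≈ 197.75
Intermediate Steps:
J(y) = 1/(2*y)
Y(g) = -14 (Y(g) = 2*(-7) = -14)
(J(m - 3) + Y(0))² = (1/(2*(-5 - 3)) - 14)² = ((½)/(-8) - 14)² = ((½)*(-⅛) - 14)² = (-1/16 - 14)² = (-225/16)² = 50625/256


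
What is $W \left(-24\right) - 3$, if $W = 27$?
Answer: $-651$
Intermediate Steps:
$W \left(-24\right) - 3 = 27 \left(-24\right) - 3 = -648 - 3 = -651$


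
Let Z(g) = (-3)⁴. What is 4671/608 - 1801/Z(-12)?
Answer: -716657/49248 ≈ -14.552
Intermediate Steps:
Z(g) = 81
4671/608 - 1801/Z(-12) = 4671/608 - 1801/81 = -716657/49248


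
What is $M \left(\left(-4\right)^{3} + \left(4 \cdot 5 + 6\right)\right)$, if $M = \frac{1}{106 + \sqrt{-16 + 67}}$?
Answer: $- \frac{4028}{11185} + \frac{38 \sqrt{51}}{11185} \approx -0.33586$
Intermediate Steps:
$M = \frac{1}{106 + \sqrt{51}} \approx 0.0088385$
$M \left(\left(-4\right)^{3} + \left(4 \cdot 5 + 6\right)\right) = \left(\frac{106}{11185} - \frac{\sqrt{51}}{11185}\right) \left(\left(-4\right)^{3} + \left(4 \cdot 5 + 6\right)\right) = \left(\frac{106}{11185} - \frac{\sqrt{51}}{11185}\right) \left(-64 + \left(20 + 6\right)\right) = \left(\frac{106}{11185} - \frac{\sqrt{51}}{11185}\right) \left(-64 + 26\right) = \left(\frac{106}{11185} - \frac{\sqrt{51}}{11185}\right) \left(-38\right) = - \frac{4028}{11185} + \frac{38 \sqrt{51}}{11185}$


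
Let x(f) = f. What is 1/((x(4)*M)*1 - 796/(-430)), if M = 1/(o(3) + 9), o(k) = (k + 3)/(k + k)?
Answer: 215/484 ≈ 0.44421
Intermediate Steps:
o(k) = (3 + k)/(2*k) (o(k) = (3 + k)/((2*k)) = (3 + k)*(1/(2*k)) = (3 + k)/(2*k))
M = 1/10 (M = 1/((1/2)*(3 + 3)/3 + 9) = 1/((1/2)*(1/3)*6 + 9) = 1/(1 + 9) = 1/10 ≈ 0.10000)
1/((x(4)*M)*1 - 796/(-430)) = 1/((4*(1/10))*1 - 796/(-430)) = 1/((2/5)*1 - 796*(-1/430)) = 1/(2/5 + 398/215) = 1/(484/215) = 215/484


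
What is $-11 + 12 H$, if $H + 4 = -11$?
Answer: $-191$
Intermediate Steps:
$H = -15$ ($H = -4 - 11 = -15$)
$-11 + 12 H = -11 + 12 \left(-15\right) = -11 - 180 = -191$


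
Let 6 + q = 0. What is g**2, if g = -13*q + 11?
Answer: 7921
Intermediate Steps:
q = -6 (q = -6 + 0 = -6)
g = 89 (g = -13*(-6) + 11 = 78 + 11 = 89)
g**2 = 89**2 = 7921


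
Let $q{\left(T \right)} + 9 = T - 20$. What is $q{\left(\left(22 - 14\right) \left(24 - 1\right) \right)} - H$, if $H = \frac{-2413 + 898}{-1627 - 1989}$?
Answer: $\frac{558965}{3616} \approx 154.58$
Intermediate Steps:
$q{\left(T \right)} = -29 + T$ ($q{\left(T \right)} = -9 + \left(T - 20\right) = -9 + \left(-20 + T\right) = -29 + T$)
$H = \frac{1515}{3616}$ ($H = - \frac{1515}{-3616} = \left(-1515\right) \left(- \frac{1}{3616}\right) = \frac{1515}{3616} \approx 0.41897$)
$q{\left(\left(22 - 14\right) \left(24 - 1\right) \right)} - H = \left(-29 + \left(22 - 14\right) \left(24 - 1\right)\right) - \frac{1515}{3616} = \left(-29 + 8 \cdot 23\right) - \frac{1515}{3616} = \left(-29 + 184\right) - \frac{1515}{3616} = 155 - \frac{1515}{3616} = \frac{558965}{3616}$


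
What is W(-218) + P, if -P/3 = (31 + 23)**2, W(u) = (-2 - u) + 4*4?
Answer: -8516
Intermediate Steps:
W(u) = 14 - u (W(u) = (-2 - u) + 16 = 14 - u)
P = -8748 (P = -3*(31 + 23)**2 = -3*54**2 = -3*2916 = -8748)
W(-218) + P = (14 - 1*(-218)) - 8748 = (14 + 218) - 8748 = 232 - 8748 = -8516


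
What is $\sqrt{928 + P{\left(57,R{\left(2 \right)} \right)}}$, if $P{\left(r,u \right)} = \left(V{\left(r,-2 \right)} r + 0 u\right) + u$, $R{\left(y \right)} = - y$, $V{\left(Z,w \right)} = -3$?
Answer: $\sqrt{755} \approx 27.477$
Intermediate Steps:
$P{\left(r,u \right)} = u - 3 r$ ($P{\left(r,u \right)} = \left(- 3 r + 0 u\right) + u = \left(- 3 r + 0\right) + u = - 3 r + u = u - 3 r$)
$\sqrt{928 + P{\left(57,R{\left(2 \right)} \right)}} = \sqrt{928 - 173} = \sqrt{755}$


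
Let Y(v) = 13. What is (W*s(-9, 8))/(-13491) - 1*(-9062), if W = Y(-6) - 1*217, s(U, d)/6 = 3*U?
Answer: 13580266/1499 ≈ 9059.5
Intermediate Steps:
s(U, d) = 18*U (s(U, d) = 6*(3*U) = 18*U)
W = -204 (W = 13 - 1*217 = 13 - 217 = -204)
(W*s(-9, 8))/(-13491) - 1*(-9062) = -3672*(-9)/(-13491) - 1*(-9062) = -204*(-162)*(-1/13491) + 9062 = 33048*(-1/13491) + 9062 = -3672/1499 + 9062 = 13580266/1499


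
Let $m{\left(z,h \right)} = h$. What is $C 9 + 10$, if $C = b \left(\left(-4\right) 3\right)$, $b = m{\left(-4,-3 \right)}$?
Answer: $334$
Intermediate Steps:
$b = -3$
$C = 36$ ($C = - 3 \left(\left(-4\right) 3\right) = \left(-3\right) \left(-12\right) = 36$)
$C 9 + 10 = 36 \cdot 9 + 10 = 324 + 10 = 334$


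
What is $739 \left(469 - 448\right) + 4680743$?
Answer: $4696262$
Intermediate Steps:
$739 \left(469 - 448\right) + 4680743 = 739 \cdot 21 + 4680743 = 15519 + 4680743 = 4696262$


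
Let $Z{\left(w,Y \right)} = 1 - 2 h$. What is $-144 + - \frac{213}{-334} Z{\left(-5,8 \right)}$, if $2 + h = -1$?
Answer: $- \frac{46605}{334} \approx -139.54$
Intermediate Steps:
$h = -3$ ($h = -2 - 1 = -3$)
$Z{\left(w,Y \right)} = 7$ ($Z{\left(w,Y \right)} = 1 - -6 = 1 + 6 = 7$)
$-144 + - \frac{213}{-334} Z{\left(-5,8 \right)} = -144 + - \frac{213}{-334} \cdot 7 = -144 + \left(-213\right) \left(- \frac{1}{334}\right) 7 = -144 + \frac{213}{334} \cdot 7 = -144 + \frac{1491}{334} = - \frac{46605}{334}$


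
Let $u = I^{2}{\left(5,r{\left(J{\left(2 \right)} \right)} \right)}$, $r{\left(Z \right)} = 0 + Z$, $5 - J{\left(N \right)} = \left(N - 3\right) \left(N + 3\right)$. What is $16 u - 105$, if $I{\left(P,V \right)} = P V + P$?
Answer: $48295$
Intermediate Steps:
$J{\left(N \right)} = 5 - \left(-3 + N\right) \left(3 + N\right)$ ($J{\left(N \right)} = 5 - \left(N - 3\right) \left(N + 3\right) = 5 - \left(-3 + N\right) \left(3 + N\right)$)
$r{\left(Z \right)} = Z$
$I{\left(P,V \right)} = P + P V$
$u = 3025$ ($u = \left(5 \left(1 + \left(14 - 2^{2}\right)\right)\right)^{2} = \left(5 \left(1 + \left(14 - 4\right)\right)\right)^{2} = \left(5 \left(1 + 10\right)\right)^{2} = \left(5 \cdot 11\right)^{2} = 55^{2} = 3025$)
$16 u - 105 = 16 \cdot 3025 - 105 = 48400 - 105 = 48295$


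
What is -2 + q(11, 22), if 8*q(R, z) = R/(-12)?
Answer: -203/96 ≈ -2.1146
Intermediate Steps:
q(R, z) = -R/96 (q(R, z) = (R/(-12))/8 = (R*(-1/12))/8 = (-R/12)/8 = -R/96)
-2 + q(11, 22) = -2 - 1/96*11 = -2 - 11/96 = -203/96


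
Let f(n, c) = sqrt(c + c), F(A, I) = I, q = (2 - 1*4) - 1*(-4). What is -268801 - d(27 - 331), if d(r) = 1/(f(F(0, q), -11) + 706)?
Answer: (-268801*sqrt(22) + 189773507*I)/(sqrt(22) - 706*I) ≈ -2.688e+5 + 9.5367e-6*I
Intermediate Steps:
q = 2 (q = (2 - 4) + 4 = -2 + 4 = 2)
f(n, c) = sqrt(2)*sqrt(c) (f(n, c) = sqrt(2*c) = sqrt(2)*sqrt(c))
d(r) = 1/(706 + I*sqrt(22)) (d(r) = 1/(sqrt(2)*sqrt(-11) + 706) = 1/(sqrt(2)*(I*sqrt(11)) + 706) = 1/(I*sqrt(22) + 706) = 1/(706 + I*sqrt(22)))
-268801 - d(27 - 331) = -268801 - (353/249229 - I*sqrt(22)/498458) = -268801 + (-353/249229 + I*sqrt(22)/498458) = -66993004782/249229 + I*sqrt(22)/498458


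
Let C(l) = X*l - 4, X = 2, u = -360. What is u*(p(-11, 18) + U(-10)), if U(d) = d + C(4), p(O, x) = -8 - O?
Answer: 1080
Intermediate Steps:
C(l) = -4 + 2*l (C(l) = 2*l - 4 = -4 + 2*l)
U(d) = 4 + d (U(d) = d + (-4 + 2*4) = d + (-4 + 8) = d + 4 = 4 + d)
u*(p(-11, 18) + U(-10)) = -360*((-8 - 1*(-11)) + (4 - 10)) = -360*((-8 + 11) - 6) = -360*(3 - 6) = -360*(-3) = 1080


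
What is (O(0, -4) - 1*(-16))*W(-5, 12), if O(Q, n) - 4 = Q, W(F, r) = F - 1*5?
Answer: -200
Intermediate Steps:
W(F, r) = -5 + F (W(F, r) = F - 5 = -5 + F)
O(Q, n) = 4 + Q
(O(0, -4) - 1*(-16))*W(-5, 12) = ((4 + 0) - 1*(-16))*(-5 - 5) = (4 + 16)*(-10) = 20*(-10) = -200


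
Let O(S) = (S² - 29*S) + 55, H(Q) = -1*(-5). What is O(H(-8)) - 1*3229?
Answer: -3294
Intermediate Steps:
H(Q) = 5
O(S) = 55 + S² - 29*S
O(H(-8)) - 1*3229 = (55 + 5² - 29*5) - 1*3229 = (55 + 25 - 145) - 3229 = -65 - 3229 = -3294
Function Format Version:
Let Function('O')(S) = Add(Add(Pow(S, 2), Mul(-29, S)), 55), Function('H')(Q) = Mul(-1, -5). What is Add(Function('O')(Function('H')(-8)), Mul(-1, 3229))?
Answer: -3294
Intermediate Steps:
Function('H')(Q) = 5
Function('O')(S) = Add(55, Pow(S, 2), Mul(-29, S))
Add(Function('O')(Function('H')(-8)), Mul(-1, 3229)) = Add(Add(55, Pow(5, 2), Mul(-29, 5)), Mul(-1, 3229)) = Add(Add(55, 25, -145), -3229) = Add(-65, -3229) = -3294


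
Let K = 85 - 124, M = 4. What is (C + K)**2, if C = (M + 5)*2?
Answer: 441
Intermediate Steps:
C = 18 (C = (4 + 5)*2 = 9*2 = 18)
K = -39
(C + K)**2 = (18 - 39)**2 = (-21)**2 = 441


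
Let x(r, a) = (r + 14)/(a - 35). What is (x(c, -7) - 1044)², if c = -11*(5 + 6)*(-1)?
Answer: 214944921/196 ≈ 1.0967e+6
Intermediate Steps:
c = 121 (c = -121*(-1) = -11*(-11) = 121)
x(r, a) = (14 + r)/(-35 + a)
(x(c, -7) - 1044)² = ((14 + 121)/(-35 - 7) - 1044)² = (135/(-42) - 1044)² = (-1/42*135 - 1044)² = (-45/14 - 1044)² = (-14661/14)² = 214944921/196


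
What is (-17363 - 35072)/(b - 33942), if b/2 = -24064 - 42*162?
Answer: 52435/95678 ≈ 0.54804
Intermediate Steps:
b = -61736 (b = 2*(-24064 - 42*162) = 2*(-24064 - 6804) = 2*(-30868) = -61736)
(-17363 - 35072)/(b - 33942) = (-17363 - 35072)/(-61736 - 33942) = -52435/(-95678) = -52435*(-1/95678) = 52435/95678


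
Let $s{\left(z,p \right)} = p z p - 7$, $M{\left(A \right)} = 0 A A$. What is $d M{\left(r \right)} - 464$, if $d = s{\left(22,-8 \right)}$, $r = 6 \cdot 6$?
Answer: $-464$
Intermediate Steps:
$r = 36$
$M{\left(A \right)} = 0$ ($M{\left(A \right)} = 0 A = 0$)
$s{\left(z,p \right)} = -7 + z p^{2}$ ($s{\left(z,p \right)} = z p^{2} - 7 = -7 + z p^{2}$)
$d = 1401$ ($d = -7 + 22 \left(-8\right)^{2} = -7 + 22 \cdot 64 = -7 + 1408 = 1401$)
$d M{\left(r \right)} - 464 = 1401 \cdot 0 - 464 = 0 - 464 = -464$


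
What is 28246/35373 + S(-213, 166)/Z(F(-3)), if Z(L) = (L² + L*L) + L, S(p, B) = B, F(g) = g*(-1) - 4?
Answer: 5900164/35373 ≈ 166.80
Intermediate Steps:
F(g) = -4 - g (F(g) = -g - 4 = -4 - g)
Z(L) = L + 2*L² (Z(L) = (L² + L²) + L = 2*L² + L = L + 2*L²)
28246/35373 + S(-213, 166)/Z(F(-3)) = 28246/35373 + 166/(((-4 - 1*(-3))*(1 + 2*(-4 - 1*(-3))))) = 28246*(1/35373) + 166/(((-4 + 3)*(1 + 2*(-4 + 3)))) = 28246/35373 + 166/((-(1 + 2*(-1)))) = 28246/35373 + 166/((-(1 - 2))) = 28246/35373 + 166/((-1*(-1))) = 28246/35373 + 166/1 = 28246/35373 + 166*1 = 28246/35373 + 166 = 5900164/35373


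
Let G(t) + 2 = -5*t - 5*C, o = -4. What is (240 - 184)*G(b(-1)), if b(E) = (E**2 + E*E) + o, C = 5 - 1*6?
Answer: 728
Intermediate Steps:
C = -1 (C = 5 - 6 = -1)
b(E) = -4 + 2*E**2 (b(E) = (E**2 + E*E) - 4 = (E**2 + E**2) - 4 = 2*E**2 - 4 = -4 + 2*E**2)
G(t) = 3 - 5*t (G(t) = -2 + (-5*t - 5*(-1)) = -2 + (-5*t + 5) = -2 + (5 - 5*t) = 3 - 5*t)
(240 - 184)*G(b(-1)) = (240 - 184)*(3 - 5*(-4 + 2*(-1)**2)) = 56*(3 - 5*(-4 + 2*1)) = 56*(3 - 5*(-4 + 2)) = 56*(3 - 5*(-2)) = 56*(3 + 10) = 56*13 = 728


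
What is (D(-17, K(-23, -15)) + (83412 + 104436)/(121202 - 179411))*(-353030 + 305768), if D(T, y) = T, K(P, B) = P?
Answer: 18548775354/19403 ≈ 9.5598e+5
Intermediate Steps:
(D(-17, K(-23, -15)) + (83412 + 104436)/(121202 - 179411))*(-353030 + 305768) = (-17 + (83412 + 104436)/(121202 - 179411))*(-353030 + 305768) = (-17 + 187848/(-58209))*(-47262) = (-17 + 187848*(-1/58209))*(-47262) = (-17 - 62616/19403)*(-47262) = -392467/19403*(-47262) = 18548775354/19403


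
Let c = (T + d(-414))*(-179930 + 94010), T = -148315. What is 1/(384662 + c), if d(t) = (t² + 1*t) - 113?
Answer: -1/1937455018 ≈ -5.1614e-10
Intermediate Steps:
d(t) = -113 + t + t² (d(t) = (t² + t) - 113 = (t + t²) - 113 = -113 + t + t²)
c = -1937839680 (c = (-148315 + (-113 - 414 + (-414)²))*(-179930 + 94010) = (-148315 + (-113 - 414 + 171396))*(-85920) = (-148315 + 170869)*(-85920) = 22554*(-85920) = -1937839680)
1/(384662 + c) = 1/(384662 - 1937839680) = 1/(-1937455018) = -1/1937455018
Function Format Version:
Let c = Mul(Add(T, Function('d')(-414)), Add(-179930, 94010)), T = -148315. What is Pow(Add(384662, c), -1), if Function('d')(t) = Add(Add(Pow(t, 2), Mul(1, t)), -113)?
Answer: Rational(-1, 1937455018) ≈ -5.1614e-10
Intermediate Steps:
Function('d')(t) = Add(-113, t, Pow(t, 2)) (Function('d')(t) = Add(Add(Pow(t, 2), t), -113) = Add(Add(t, Pow(t, 2)), -113) = Add(-113, t, Pow(t, 2)))
c = -1937839680 (c = Mul(Add(-148315, Add(-113, -414, Pow(-414, 2))), Add(-179930, 94010)) = Mul(Add(-148315, Add(-113, -414, 171396)), -85920) = Mul(Add(-148315, 170869), -85920) = Mul(22554, -85920) = -1937839680)
Pow(Add(384662, c), -1) = Pow(Add(384662, -1937839680), -1) = Pow(-1937455018, -1) = Rational(-1, 1937455018)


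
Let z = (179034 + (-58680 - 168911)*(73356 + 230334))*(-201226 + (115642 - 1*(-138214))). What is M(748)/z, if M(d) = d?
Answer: -11/53494472328210 ≈ -2.0563e-13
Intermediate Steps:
z = -3637624118318280 (z = (179034 - 227591*303690)*(-201226 + (115642 + 138214)) = (179034 - 69117110790)*(-201226 + 253856) = -69116931756*52630 = -3637624118318280)
M(748)/z = 748/(-3637624118318280) = 748*(-1/3637624118318280) = -11/53494472328210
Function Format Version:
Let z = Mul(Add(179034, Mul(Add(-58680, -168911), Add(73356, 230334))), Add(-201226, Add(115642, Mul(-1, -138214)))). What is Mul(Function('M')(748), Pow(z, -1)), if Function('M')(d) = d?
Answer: Rational(-11, 53494472328210) ≈ -2.0563e-13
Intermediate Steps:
z = -3637624118318280 (z = Mul(Add(179034, Mul(-227591, 303690)), Add(-201226, Add(115642, 138214))) = Mul(Add(179034, -69117110790), Add(-201226, 253856)) = Mul(-69116931756, 52630) = -3637624118318280)
Mul(Function('M')(748), Pow(z, -1)) = Mul(748, Pow(-3637624118318280, -1)) = Mul(748, Rational(-1, 3637624118318280)) = Rational(-11, 53494472328210)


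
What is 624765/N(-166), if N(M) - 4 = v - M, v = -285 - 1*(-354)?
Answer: 624765/239 ≈ 2614.1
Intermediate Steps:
v = 69 (v = -285 + 354 = 69)
N(M) = 73 - M (N(M) = 4 + (69 - M) = 73 - M)
624765/N(-166) = 624765/(73 - 1*(-166)) = 624765/(73 + 166) = 624765/239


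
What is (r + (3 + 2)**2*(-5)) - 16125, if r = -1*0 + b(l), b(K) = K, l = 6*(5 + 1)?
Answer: -16214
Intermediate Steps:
l = 36 (l = 6*6 = 36)
r = 36 (r = -1*0 + 36 = 0 + 36 = 36)
(r + (3 + 2)**2*(-5)) - 16125 = (36 + (3 + 2)**2*(-5)) - 16125 = (36 + 5**2*(-5)) - 16125 = (36 + 25*(-5)) - 16125 = (36 - 125) - 16125 = -89 - 16125 = -16214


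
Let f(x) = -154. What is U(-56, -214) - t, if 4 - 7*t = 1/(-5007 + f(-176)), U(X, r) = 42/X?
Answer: -190961/144508 ≈ -1.3215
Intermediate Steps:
t = 20645/36127 (t = 4/7 - 1/(7*(-5007 - 154)) = 4/7 - 1/7/(-5161) = 4/7 - 1/7*(-1/5161) = 4/7 + 1/36127 = 20645/36127 ≈ 0.57146)
U(-56, -214) - t = 42/(-56) - 1*20645/36127 = 42*(-1/56) - 20645/36127 = -3/4 - 20645/36127 = -190961/144508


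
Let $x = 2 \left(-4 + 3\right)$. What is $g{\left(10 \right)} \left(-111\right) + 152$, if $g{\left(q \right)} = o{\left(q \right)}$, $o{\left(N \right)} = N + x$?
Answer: $-736$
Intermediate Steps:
$x = -2$ ($x = 2 \left(-1\right) = -2$)
$o{\left(N \right)} = -2 + N$ ($o{\left(N \right)} = N - 2 = -2 + N$)
$g{\left(q \right)} = -2 + q$
$g{\left(10 \right)} \left(-111\right) + 152 = \left(-2 + 10\right) \left(-111\right) + 152 = 8 \left(-111\right) + 152 = -888 + 152 = -736$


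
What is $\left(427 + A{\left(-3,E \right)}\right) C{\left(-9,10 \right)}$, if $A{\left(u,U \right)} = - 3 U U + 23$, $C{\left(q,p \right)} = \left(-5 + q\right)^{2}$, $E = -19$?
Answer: $-124068$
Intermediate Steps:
$A{\left(u,U \right)} = 23 - 3 U^{2}$ ($A{\left(u,U \right)} = - 3 U^{2} + 23 = 23 - 3 U^{2}$)
$\left(427 + A{\left(-3,E \right)}\right) C{\left(-9,10 \right)} = \left(427 + \left(23 - 3 \left(-19\right)^{2}\right)\right) \left(-5 - 9\right)^{2} = \left(427 + \left(23 - 1083\right)\right) \left(-14\right)^{2} = \left(427 + \left(23 - 1083\right)\right) 196 = \left(427 - 1060\right) 196 = \left(-633\right) 196 = -124068$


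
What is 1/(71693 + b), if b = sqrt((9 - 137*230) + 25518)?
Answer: 71693/5139892232 - I*sqrt(5983)/5139892232 ≈ 1.3948e-5 - 1.5049e-8*I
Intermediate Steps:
b = I*sqrt(5983) (b = sqrt((9 - 31510) + 25518) = sqrt(-31501 + 25518) = sqrt(-5983) = I*sqrt(5983) ≈ 77.35*I)
1/(71693 + b) = 1/(71693 + I*sqrt(5983))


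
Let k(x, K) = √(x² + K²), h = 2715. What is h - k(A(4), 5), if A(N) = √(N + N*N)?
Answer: 2715 - 3*√5 ≈ 2708.3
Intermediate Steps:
A(N) = √(N + N²)
k(x, K) = √(K² + x²)
h - k(A(4), 5) = 2715 - √(5² + (√(4*(1 + 4)))²) = 2715 - √(25 + (√(4*5))²) = 2715 - √(25 + (√20)²) = 2715 - √(25 + (2*√5)²) = 2715 - √(25 + 20) = 2715 - √45 = 2715 - 3*√5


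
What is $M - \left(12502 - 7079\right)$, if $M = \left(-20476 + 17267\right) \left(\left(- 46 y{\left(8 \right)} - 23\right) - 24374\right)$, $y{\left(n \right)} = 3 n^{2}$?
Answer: $106626438$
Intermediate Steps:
$M = 106631861$ ($M = \left(-20476 + 17267\right) \left(\left(- 46 \cdot 3 \cdot 8^{2} - 23\right) - 24374\right) = - 3209 \left(\left(- 46 \cdot 3 \cdot 64 - 23\right) - 24374\right) = - 3209 \left(\left(\left(-46\right) 192 - 23\right) - 24374\right) = - 3209 \left(\left(-8832 - 23\right) - 24374\right) = - 3209 \left(-8855 - 24374\right) = \left(-3209\right) \left(-33229\right) = 106631861$)
$M - \left(12502 - 7079\right) = 106631861 - \left(12502 - 7079\right) = 106631861 - 5423 = 106626438$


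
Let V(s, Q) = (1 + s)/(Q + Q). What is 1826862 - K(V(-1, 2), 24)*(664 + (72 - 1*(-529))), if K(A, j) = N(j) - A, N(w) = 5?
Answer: 1820537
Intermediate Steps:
V(s, Q) = (1 + s)/(2*Q) (V(s, Q) = (1 + s)/((2*Q)) = (1 + s)*(1/(2*Q)) = (1 + s)/(2*Q))
K(A, j) = 5 - A
1826862 - K(V(-1, 2), 24)*(664 + (72 - 1*(-529))) = 1826862 - (5 - (1 - 1)/(2*2))*(664 + (72 - 1*(-529))) = 1826862 - (5 - 0/(2*2))*(664 + (72 + 529)) = 1826862 - (5 - 1*0)*(664 + 601) = 1826862 - (5 + 0)*1265 = 1826862 - 5*1265 = 1826862 - 1*6325 = 1826862 - 6325 = 1820537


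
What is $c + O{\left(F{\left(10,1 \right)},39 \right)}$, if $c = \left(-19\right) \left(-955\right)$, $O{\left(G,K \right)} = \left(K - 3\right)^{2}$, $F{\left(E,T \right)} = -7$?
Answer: $19441$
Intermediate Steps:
$O{\left(G,K \right)} = \left(-3 + K\right)^{2}$
$c = 18145$
$c + O{\left(F{\left(10,1 \right)},39 \right)} = 18145 + \left(-3 + 39\right)^{2} = 18145 + 36^{2} = 18145 + 1296 = 19441$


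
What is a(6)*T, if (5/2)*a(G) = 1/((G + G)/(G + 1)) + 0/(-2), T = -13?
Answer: -91/30 ≈ -3.0333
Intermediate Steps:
a(G) = (1 + G)/(5*G) (a(G) = 2*(1/((G + G)/(G + 1)) + 0/(-2))/5 = 2*(1/((2*G)/(1 + G)) + 0*(-1/2))/5 = 2*(1/(2*G/(1 + G)) + 0)/5 = 2*(1*((1 + G)/(2*G)) + 0)/5 = 2*((1 + G)/(2*G) + 0)/5 = 2*((1 + G)/(2*G))/5 = (1 + G)/(5*G))
a(6)*T = ((1/5)*(1 + 6)/6)*(-13) = ((1/5)*(1/6)*7)*(-13) = (7/30)*(-13) = -91/30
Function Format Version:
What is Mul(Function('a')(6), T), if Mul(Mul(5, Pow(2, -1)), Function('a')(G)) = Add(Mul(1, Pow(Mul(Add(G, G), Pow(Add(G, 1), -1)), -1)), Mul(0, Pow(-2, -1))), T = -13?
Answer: Rational(-91, 30) ≈ -3.0333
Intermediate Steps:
Function('a')(G) = Mul(Rational(1, 5), Pow(G, -1), Add(1, G)) (Function('a')(G) = Mul(Rational(2, 5), Add(Mul(1, Pow(Mul(Add(G, G), Pow(Add(G, 1), -1)), -1)), Mul(0, Pow(-2, -1)))) = Mul(Rational(2, 5), Add(Mul(1, Pow(Mul(Mul(2, G), Pow(Add(1, G), -1)), -1)), Mul(0, Rational(-1, 2)))) = Mul(Rational(2, 5), Add(Mul(1, Pow(Mul(2, G, Pow(Add(1, G), -1)), -1)), 0)) = Mul(Rational(2, 5), Add(Mul(1, Mul(Rational(1, 2), Pow(G, -1), Add(1, G))), 0)) = Mul(Rational(2, 5), Add(Mul(Rational(1, 2), Pow(G, -1), Add(1, G)), 0)) = Mul(Rational(2, 5), Mul(Rational(1, 2), Pow(G, -1), Add(1, G))) = Mul(Rational(1, 5), Pow(G, -1), Add(1, G)))
Mul(Function('a')(6), T) = Mul(Mul(Rational(1, 5), Pow(6, -1), Add(1, 6)), -13) = Mul(Mul(Rational(1, 5), Rational(1, 6), 7), -13) = Mul(Rational(7, 30), -13) = Rational(-91, 30)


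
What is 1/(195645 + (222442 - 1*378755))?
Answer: 1/39332 ≈ 2.5425e-5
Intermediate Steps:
1/(195645 + (222442 - 1*378755)) = 1/(195645 + (222442 - 378755)) = 1/(195645 - 156313) = 1/39332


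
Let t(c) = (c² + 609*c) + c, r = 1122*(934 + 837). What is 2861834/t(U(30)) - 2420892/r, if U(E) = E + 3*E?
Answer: 456214287709/14505552600 ≈ 31.451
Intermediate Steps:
r = 1987062 (r = 1122*1771 = 1987062)
U(E) = 4*E
t(c) = c² + 610*c
2861834/t(U(30)) - 2420892/r = 2861834/(((4*30)*(610 + 4*30))) - 2420892/1987062 = 2861834/((120*(610 + 120))) - 2420892*1/1987062 = 2861834/((120*730)) - 403482/331177 = 2861834/87600 - 403482/331177 = 2861834*(1/87600) - 403482/331177 = 1430917/43800 - 403482/331177 = 456214287709/14505552600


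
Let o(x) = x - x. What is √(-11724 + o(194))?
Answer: 2*I*√2931 ≈ 108.28*I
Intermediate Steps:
o(x) = 0
√(-11724 + o(194)) = √(-11724 + 0) = √(-11724) = 2*I*√2931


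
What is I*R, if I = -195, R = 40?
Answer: -7800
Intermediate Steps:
I*R = -195*40 = -7800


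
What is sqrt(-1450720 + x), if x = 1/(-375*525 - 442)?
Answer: I*sqrt(106771890903893)/8579 ≈ 1204.5*I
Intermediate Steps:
x = -1/197317 (x = 1/(-196875 - 442) = 1/(-197317) = -1/197317 ≈ -5.0680e-6)
sqrt(-1450720 + x) = sqrt(-1450720 - 1/197317) = sqrt(-286251718241/197317) = I*sqrt(106771890903893)/8579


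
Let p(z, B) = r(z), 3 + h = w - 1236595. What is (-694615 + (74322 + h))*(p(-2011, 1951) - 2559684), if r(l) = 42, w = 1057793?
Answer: 2045404802916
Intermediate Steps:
h = -178805 (h = -3 + (1057793 - 1236595) = -3 - 178802 = -178805)
p(z, B) = 42
(-694615 + (74322 + h))*(p(-2011, 1951) - 2559684) = (-694615 + (74322 - 178805))*(42 - 2559684) = (-694615 - 104483)*(-2559642) = -799098*(-2559642) = 2045404802916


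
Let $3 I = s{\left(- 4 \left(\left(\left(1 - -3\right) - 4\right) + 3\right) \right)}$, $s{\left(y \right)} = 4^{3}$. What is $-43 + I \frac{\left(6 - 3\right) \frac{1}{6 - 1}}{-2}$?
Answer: $- \frac{247}{5} \approx -49.4$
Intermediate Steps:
$s{\left(y \right)} = 64$
$I = \frac{64}{3}$ ($I = \frac{1}{3} \cdot 64 = \frac{64}{3} \approx 21.333$)
$-43 + I \frac{\left(6 - 3\right) \frac{1}{6 - 1}}{-2} = -43 + \frac{64 \frac{\left(6 - 3\right) \frac{1}{6 - 1}}{-2}}{3} = -43 + \frac{64 \cdot \frac{3}{5} \left(- \frac{1}{2}\right)}{3} = -43 + \frac{64}{3} \left(- \frac{3}{10}\right) = -43 - \frac{32}{5} = - \frac{247}{5}$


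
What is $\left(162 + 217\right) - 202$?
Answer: $177$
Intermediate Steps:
$\left(162 + 217\right) - 202 = 379 - 202 = 177$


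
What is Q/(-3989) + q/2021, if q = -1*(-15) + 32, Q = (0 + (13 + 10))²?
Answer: -18758/171527 ≈ -0.10936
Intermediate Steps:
Q = 529 (Q = (0 + 23)² = 23² = 529)
q = 47 (q = 15 + 32 = 47)
Q/(-3989) + q/2021 = 529/(-3989) + 47/2021 = 529*(-1/3989) + 47*(1/2021) = -529/3989 + 1/43 = -18758/171527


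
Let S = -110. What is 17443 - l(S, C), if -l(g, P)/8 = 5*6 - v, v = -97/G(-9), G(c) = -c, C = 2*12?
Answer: 159923/9 ≈ 17769.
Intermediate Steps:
C = 24
v = -97/9 (v = -97/((-1*(-9))) = -97/9 ≈ -10.778)
l(g, P) = -2936/9 (l(g, P) = -8*(5*6 - 1*(-97/9)) = -8*(30 + 97/9) = -8*367/9 = -2936/9)
17443 - l(S, C) = 17443 - 1*(-2936/9) = 17443 + 2936/9 = 159923/9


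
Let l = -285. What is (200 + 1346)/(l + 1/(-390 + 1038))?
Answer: -1001808/184679 ≈ -5.4246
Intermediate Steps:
(200 + 1346)/(l + 1/(-390 + 1038)) = (200 + 1346)/(-285 + 1/(-390 + 1038)) = 1546/(-285 + 1/648) = 1546/(-184679/648) = 1546*(-648/184679) = -1001808/184679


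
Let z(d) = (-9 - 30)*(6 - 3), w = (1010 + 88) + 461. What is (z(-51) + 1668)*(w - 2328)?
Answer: -1192719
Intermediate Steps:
w = 1559 (w = 1098 + 461 = 1559)
z(d) = -117 (z(d) = -39*3 = -117)
(z(-51) + 1668)*(w - 2328) = (-117 + 1668)*(1559 - 2328) = 1551*(-769) = -1192719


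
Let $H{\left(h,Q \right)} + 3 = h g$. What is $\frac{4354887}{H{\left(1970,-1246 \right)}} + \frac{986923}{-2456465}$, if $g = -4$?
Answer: $- \frac{10705407408464}{19364313595} \approx -552.84$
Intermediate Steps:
$H{\left(h,Q \right)} = -3 - 4 h$ ($H{\left(h,Q \right)} = -3 + h \left(-4\right) = -3 - 4 h$)
$\frac{4354887}{H{\left(1970,-1246 \right)}} + \frac{986923}{-2456465} = \frac{4354887}{-3 - 7880} + \frac{986923}{-2456465} = \frac{4354887}{-3 - 7880} + 986923 \left(- \frac{1}{2456465}\right) = \frac{4354887}{-7883} - \frac{986923}{2456465} = 4354887 \left(- \frac{1}{7883}\right) - \frac{986923}{2456465} = - \frac{4354887}{7883} - \frac{986923}{2456465} = - \frac{10705407408464}{19364313595}$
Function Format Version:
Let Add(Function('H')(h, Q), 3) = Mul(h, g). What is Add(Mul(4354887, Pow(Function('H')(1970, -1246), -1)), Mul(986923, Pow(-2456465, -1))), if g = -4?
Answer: Rational(-10705407408464, 19364313595) ≈ -552.84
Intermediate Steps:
Function('H')(h, Q) = Add(-3, Mul(-4, h)) (Function('H')(h, Q) = Add(-3, Mul(h, -4)) = Add(-3, Mul(-4, h)))
Add(Mul(4354887, Pow(Function('H')(1970, -1246), -1)), Mul(986923, Pow(-2456465, -1))) = Add(Mul(4354887, Pow(Add(-3, Mul(-4, 1970)), -1)), Mul(986923, Pow(-2456465, -1))) = Add(Mul(4354887, Pow(Add(-3, -7880), -1)), Mul(986923, Rational(-1, 2456465))) = Add(Mul(4354887, Pow(-7883, -1)), Rational(-986923, 2456465)) = Add(Mul(4354887, Rational(-1, 7883)), Rational(-986923, 2456465)) = Add(Rational(-4354887, 7883), Rational(-986923, 2456465)) = Rational(-10705407408464, 19364313595)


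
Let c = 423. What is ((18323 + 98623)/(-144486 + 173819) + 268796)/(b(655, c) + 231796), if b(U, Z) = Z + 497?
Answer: 3942355007/3413129214 ≈ 1.1551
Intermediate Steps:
b(U, Z) = 497 + Z
((18323 + 98623)/(-144486 + 173819) + 268796)/(b(655, c) + 231796) = ((18323 + 98623)/(-144486 + 173819) + 268796)/((497 + 423) + 231796) = (116946/29333 + 268796)/(920 + 231796) = (116946*(1/29333) + 268796)/232716 = (116946/29333 + 268796)*(1/232716) = (7884710014/29333)*(1/232716) = 3942355007/3413129214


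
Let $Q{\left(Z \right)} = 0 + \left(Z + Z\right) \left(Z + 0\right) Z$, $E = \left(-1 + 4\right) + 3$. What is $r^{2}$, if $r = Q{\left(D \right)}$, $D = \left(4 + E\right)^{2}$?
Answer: $4000000000000$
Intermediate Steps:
$E = 6$ ($E = 3 + 3 = 6$)
$D = 100$ ($D = \left(4 + 6\right)^{2} = 10^{2} = 100$)
$Q{\left(Z \right)} = 2 Z^{3}$ ($Q{\left(Z \right)} = 0 + 2 Z Z Z = 0 + 2 Z^{2} Z = 0 + 2 Z^{3} = 2 Z^{3}$)
$r = 2000000$ ($r = 2 \cdot 100^{3} = 2 \cdot 1000000 = 2000000$)
$r^{2} = 2000000^{2} = 4000000000000$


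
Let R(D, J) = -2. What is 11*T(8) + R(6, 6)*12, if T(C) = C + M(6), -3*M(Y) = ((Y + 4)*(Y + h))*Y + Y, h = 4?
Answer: -2158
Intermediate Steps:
M(Y) = -Y/3 - Y*(4 + Y)²/3 (M(Y) = -(((Y + 4)*(Y + 4))*Y + Y)/3 = -(((4 + Y)*(4 + Y))*Y + Y)/3 = -((4 + Y)²*Y + Y)/3 = -(Y*(4 + Y)² + Y)/3 = -(Y + Y*(4 + Y)²)/3 = -Y/3 - Y*(4 + Y)²/3)
T(C) = -202 + C (T(C) = C - ⅓*6*(17 + 6² + 8*6) = C - ⅓*6*(17 + 36 + 48) = C - ⅓*6*101 = C - 202 = -202 + C)
11*T(8) + R(6, 6)*12 = 11*(-202 + 8) - 2*12 = 11*(-194) - 24 = -2134 - 24 = -2158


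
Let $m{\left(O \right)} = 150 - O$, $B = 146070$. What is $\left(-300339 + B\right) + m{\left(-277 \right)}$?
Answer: $-153842$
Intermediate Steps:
$\left(-300339 + B\right) + m{\left(-277 \right)} = \left(-300339 + 146070\right) + \left(150 - -277\right) = -154269 + \left(150 + 277\right) = -154269 + 427 = -153842$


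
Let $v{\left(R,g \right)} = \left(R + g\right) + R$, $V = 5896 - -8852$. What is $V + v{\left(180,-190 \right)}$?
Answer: $14918$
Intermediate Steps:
$V = 14748$ ($V = 5896 + 8852 = 14748$)
$v{\left(R,g \right)} = g + 2 R$
$V + v{\left(180,-190 \right)} = 14748 + \left(-190 + 2 \cdot 180\right) = 14748 + \left(-190 + 360\right) = 14748 + 170 = 14918$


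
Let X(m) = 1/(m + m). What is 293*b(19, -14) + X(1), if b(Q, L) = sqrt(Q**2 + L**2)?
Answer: 1/2 + 293*sqrt(557) ≈ 6915.5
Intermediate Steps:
X(m) = 1/(2*m)
b(Q, L) = sqrt(L**2 + Q**2)
293*b(19, -14) + X(1) = 293*sqrt((-14)**2 + 19**2) + (1/2)/1 = 293*sqrt(196 + 361) + (1/2)*1 = 293*sqrt(557) + 1/2 = 1/2 + 293*sqrt(557)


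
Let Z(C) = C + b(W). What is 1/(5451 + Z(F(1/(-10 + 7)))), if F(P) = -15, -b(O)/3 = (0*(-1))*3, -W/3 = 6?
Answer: 1/5436 ≈ 0.00018396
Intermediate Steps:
W = -18 (W = -3*6 = -18)
b(O) = 0 (b(O) = -3*0*(-1)*3 = -0*3 = -3*0 = 0)
Z(C) = C (Z(C) = C + 0 = C)
1/(5451 + Z(F(1/(-10 + 7)))) = 1/(5451 - 15) = 1/5436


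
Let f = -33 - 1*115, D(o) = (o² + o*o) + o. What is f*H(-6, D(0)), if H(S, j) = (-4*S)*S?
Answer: 21312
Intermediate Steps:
D(o) = o + 2*o² (D(o) = (o² + o²) + o = 2*o² + o = o + 2*o²)
H(S, j) = -4*S²
f = -148 (f = -33 - 115 = -148)
f*H(-6, D(0)) = -(-592)*(-6)² = -(-592)*36 = -148*(-144) = 21312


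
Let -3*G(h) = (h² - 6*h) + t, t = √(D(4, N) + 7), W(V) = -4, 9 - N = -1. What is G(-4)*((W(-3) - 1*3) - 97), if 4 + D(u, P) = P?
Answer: 4160/3 + 104*√13/3 ≈ 1511.7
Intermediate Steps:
N = 10 (N = 9 - 1*(-1) = 9 + 1 = 10)
D(u, P) = -4 + P
t = √13 (t = √((-4 + 10) + 7) = √(6 + 7) = √13 ≈ 3.6056)
G(h) = 2*h - √13/3 - h²/3 (G(h) = -((h² - 6*h) + √13)/3 = -(√13 + h² - 6*h)/3 = 2*h - √13/3 - h²/3)
G(-4)*((W(-3) - 1*3) - 97) = (2*(-4) - √13/3 - ⅓*(-4)²)*((-4 - 1*3) - 97) = (-8 - √13/3 - ⅓*16)*((-4 - 3) - 97) = (-8 - √13/3 - 16/3)*(-7 - 97) = (-40/3 - √13/3)*(-104) = 4160/3 + 104*√13/3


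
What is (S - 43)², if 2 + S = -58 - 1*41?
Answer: 20736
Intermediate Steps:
S = -101 (S = -2 + (-58 - 1*41) = -2 + (-58 - 41) = -2 - 99 = -101)
(S - 43)² = (-101 - 43)² = (-144)² = 20736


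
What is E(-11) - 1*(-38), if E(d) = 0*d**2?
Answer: 38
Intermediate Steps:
E(d) = 0
E(-11) - 1*(-38) = 0 - 1*(-38) = 0 + 38 = 38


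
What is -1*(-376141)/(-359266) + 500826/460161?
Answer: 2281445005/55106733942 ≈ 0.041400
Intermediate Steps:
-1*(-376141)/(-359266) + 500826/460161 = 376141*(-1/359266) + 500826*(1/460161) = -376141/359266 + 166942/153387 = 2281445005/55106733942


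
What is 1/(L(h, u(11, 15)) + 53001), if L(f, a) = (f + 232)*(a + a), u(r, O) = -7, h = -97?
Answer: 1/51111 ≈ 1.9565e-5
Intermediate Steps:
L(f, a) = 2*a*(232 + f) (L(f, a) = (232 + f)*(2*a) = 2*a*(232 + f))
1/(L(h, u(11, 15)) + 53001) = 1/(2*(-7)*(232 - 97) + 53001) = 1/(2*(-7)*135 + 53001) = 1/(-1890 + 53001) = 1/51111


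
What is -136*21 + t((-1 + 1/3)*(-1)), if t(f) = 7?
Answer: -2849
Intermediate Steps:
-136*21 + t((-1 + 1/3)*(-1)) = -136*21 + 7 = -2856 + 7 = -2849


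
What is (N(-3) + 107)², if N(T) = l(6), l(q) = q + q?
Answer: 14161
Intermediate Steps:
l(q) = 2*q
N(T) = 12 (N(T) = 2*6 = 12)
(N(-3) + 107)² = (12 + 107)² = 119² = 14161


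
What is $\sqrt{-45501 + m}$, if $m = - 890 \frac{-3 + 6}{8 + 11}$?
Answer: $\frac{i \sqrt{16476591}}{19} \approx 213.64 i$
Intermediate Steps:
$m = - \frac{2670}{19}$ ($m = - 890 \cdot \frac{3}{19} = - 890 \cdot 3 \cdot \frac{1}{19} = \left(-890\right) \frac{3}{19} = - \frac{2670}{19} \approx -140.53$)
$\sqrt{-45501 + m} = \sqrt{-45501 - \frac{2670}{19}} = \sqrt{- \frac{867189}{19}} = \frac{i \sqrt{16476591}}{19}$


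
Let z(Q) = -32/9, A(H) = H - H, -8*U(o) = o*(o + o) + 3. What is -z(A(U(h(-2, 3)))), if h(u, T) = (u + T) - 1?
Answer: 32/9 ≈ 3.5556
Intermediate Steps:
h(u, T) = -1 + T + u (h(u, T) = (T + u) - 1 = -1 + T + u)
U(o) = -3/8 - o²/4 (U(o) = -(o*(o + o) + 3)/8 = -(o*(2*o) + 3)/8 = -(2*o² + 3)/8 = -(3 + 2*o²)/8 = -3/8 - o²/4)
A(H) = 0
z(Q) = -32/9 (z(Q) = -32*⅑ = -32/9)
-z(A(U(h(-2, 3)))) = -1*(-32/9) = 32/9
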